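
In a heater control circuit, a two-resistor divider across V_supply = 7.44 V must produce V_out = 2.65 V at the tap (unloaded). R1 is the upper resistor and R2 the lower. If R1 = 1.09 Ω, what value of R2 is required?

The divider ratio is R2/(R1+R2) = 2.65/7.44 = 0.3562.
Rearranging, R2 = R1·k/(1−k) = 1.09 × 0.5532 = 0.6030 Ω.

R2 ≈ 0.603 Ω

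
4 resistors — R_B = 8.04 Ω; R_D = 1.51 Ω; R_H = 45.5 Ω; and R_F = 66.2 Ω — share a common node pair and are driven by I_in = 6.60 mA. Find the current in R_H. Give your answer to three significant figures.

Total conductance ΣG = 1/8.04 + 1/1.51 + 1/45.5 + 1/66.2 = 0.8237 (units of 1/Ω).
R_H takes the fraction G_k/ΣG = 0.02198/0.8237 = 0.02668, so I = 6.60 × 0.02668 = 0.1761 mA.

I ≈ 0.176 mA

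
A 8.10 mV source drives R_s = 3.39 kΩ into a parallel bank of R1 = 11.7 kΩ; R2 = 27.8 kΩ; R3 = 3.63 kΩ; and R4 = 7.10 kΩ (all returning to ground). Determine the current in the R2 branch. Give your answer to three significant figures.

Parallel bank: R_p = 1/(1/11.7 + 1/27.8 + 1/3.63 + 1/7.10) = 1.860 kΩ.
Node voltage V_A = V_DC · R_p/(R_s + R_p) = 8.10 × 0.3542 = 2.869 mV.
Branch current I = V_A/R2 = 2.869/27.8 = 0.1032 µA.
(Check via current divider: I_total = 1.543 µA; share G_k/ΣG = 0.06689 → same result.)

I ≈ 0.103 µA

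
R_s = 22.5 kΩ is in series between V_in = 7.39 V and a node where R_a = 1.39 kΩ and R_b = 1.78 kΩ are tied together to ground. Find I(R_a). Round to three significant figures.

Combine the parallel branches: R_p = (1/1.39 + 1/1.78)⁻¹ = 0.7805 kΩ.
V_A = 7.39 × 0.7805/23.28 = 0.2478 V.
Branch current I = V_A/R_a = 0.2478/1.39 = 0.1782 mA.
(Equivalently: I_total = 0.3174 mA, then current-divider fraction G_k/ΣG = 0.5615.)

I ≈ 0.178 mA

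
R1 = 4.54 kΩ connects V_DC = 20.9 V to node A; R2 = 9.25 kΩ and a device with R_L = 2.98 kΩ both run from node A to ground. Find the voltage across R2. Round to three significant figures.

V_out ≈ 6.93 V

The load sits in parallel with R2, giving an effective lower resistance R2' = R2·R_L/(R2+R_L) = 2.254 kΩ.
Voltage divider with the loaded lower leg: V_out = 20.9 × 2.254/(4.54 + 2.254) = 20.9 × 0.3318 = 6.934 V.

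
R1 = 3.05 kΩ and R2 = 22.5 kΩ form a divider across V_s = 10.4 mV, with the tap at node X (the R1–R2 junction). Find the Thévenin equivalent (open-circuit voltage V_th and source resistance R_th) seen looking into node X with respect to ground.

V_th ≈ 9.16 mV, R_th ≈ 2.69 kΩ

V_th is the unloaded tap voltage: V_s · R2/(R1+R2) = 10.4 × 0.8806 = 9.159 mV.
Zeroing V_s shorts the top of R1 to ground, so R_th = R1 ‖ R2 = 2.686 kΩ.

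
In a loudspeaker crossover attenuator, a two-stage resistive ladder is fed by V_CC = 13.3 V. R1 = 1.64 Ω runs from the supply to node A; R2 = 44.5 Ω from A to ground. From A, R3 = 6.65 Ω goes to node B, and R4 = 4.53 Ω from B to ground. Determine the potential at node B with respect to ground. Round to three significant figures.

V_B ≈ 4.55 V

The second stage (R3 + R4 = 11.18 Ω) loads node A in parallel with R2.
R2 ‖ (R3+R4) = 8.935 Ω.
First divider: V_A = V_CC · 8.935/(1.64 + 8.935) = 11.24 V.
Then the unloaded second divider: V_B = V_A × R4/(R3+R4) = 11.24 × 0.4052 = 4.553 V.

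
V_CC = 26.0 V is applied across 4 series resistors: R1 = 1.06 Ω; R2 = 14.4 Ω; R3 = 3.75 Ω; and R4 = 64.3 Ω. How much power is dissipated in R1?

ΣR = 83.51 Ω → I = 26.0/83.51 = 0.3113 A.
P = I²R = 0.09693 × 1.06 = 0.1027 W.

P ≈ 0.103 W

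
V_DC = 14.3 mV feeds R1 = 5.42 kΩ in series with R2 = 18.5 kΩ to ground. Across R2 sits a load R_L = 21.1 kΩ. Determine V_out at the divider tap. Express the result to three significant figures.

V_out ≈ 9.23 mV

R2 ‖ R_L = (18.5 × 21.1)/(18.5 + 21.1) = 9.857 kΩ.
Then V_out = V_DC · R2'/(R1 + R2') = 14.3 × 9.857/15.28 = 9.227 mV.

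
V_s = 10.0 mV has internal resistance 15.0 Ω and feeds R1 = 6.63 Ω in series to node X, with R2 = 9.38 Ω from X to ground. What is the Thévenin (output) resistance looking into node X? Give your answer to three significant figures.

R1' = 15.0 + 6.63 = 21.63 Ω (source resistance + R1).
Looking into X with the source shorted: R_th = R1'·R2/(R1'+R2) = 21.63 × 9.38/31.01 = 6.543 Ω.

R_th ≈ 6.54 Ω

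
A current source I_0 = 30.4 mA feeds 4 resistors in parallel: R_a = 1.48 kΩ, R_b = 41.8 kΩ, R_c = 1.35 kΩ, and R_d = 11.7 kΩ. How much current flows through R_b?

I ≈ 0.477 mA

Conductances: ΣG = 1/1.48 + 1/41.8 + 1/1.35 + 1/11.7 = 1.526 (1/kΩ).
By the current-divider rule, I = I_0 · G_k/ΣG = 30.4 × 0.01568 = 0.4766 mA.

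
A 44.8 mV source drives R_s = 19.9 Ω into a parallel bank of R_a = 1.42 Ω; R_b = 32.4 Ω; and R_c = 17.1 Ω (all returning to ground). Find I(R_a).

Equivalent of the parallel group: R_p = 1.260 Ω.
V_A by voltage divider: V_A = 44.8 × 1.260/(19.9 + 1.260) = 2.668 mV.
Branch current I = V_A/R_a = 2.668/1.42 = 1.879 mA.

I ≈ 1.88 mA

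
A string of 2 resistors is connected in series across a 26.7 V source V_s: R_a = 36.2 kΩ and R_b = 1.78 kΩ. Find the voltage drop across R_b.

V ≈ 1.25 V

Series total: ΣR = 36.2 + 1.78 = 37.98 kΩ.
By the voltage-divider rule, V = 26.7 × 1.780/37.98 = 1.251 V.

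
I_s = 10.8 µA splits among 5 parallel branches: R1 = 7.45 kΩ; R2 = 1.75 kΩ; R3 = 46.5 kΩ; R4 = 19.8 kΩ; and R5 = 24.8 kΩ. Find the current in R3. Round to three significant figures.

I ≈ 0.284 µA

Conductances: ΣG = 1/7.45 + 1/1.75 + 1/46.5 + 1/19.8 + 1/24.8 = 0.8180 (1/kΩ).
By the current-divider rule, I = I_s · G_k/ΣG = 10.8 × 0.02629 = 0.2839 µA.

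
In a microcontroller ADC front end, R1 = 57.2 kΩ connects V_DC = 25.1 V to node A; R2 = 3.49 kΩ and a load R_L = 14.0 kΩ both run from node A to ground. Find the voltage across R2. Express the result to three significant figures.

First combine the lower leg with the load: R2 ‖ R_L = 2.794 kΩ.
Voltage divider with the loaded lower leg: V_out = 25.1 × 2.794/(57.2 + 2.794) = 25.1 × 0.04656 = 1.169 V.
(Unloaded it would be 1.44 V; the load pulls it down.)

V_out ≈ 1.17 V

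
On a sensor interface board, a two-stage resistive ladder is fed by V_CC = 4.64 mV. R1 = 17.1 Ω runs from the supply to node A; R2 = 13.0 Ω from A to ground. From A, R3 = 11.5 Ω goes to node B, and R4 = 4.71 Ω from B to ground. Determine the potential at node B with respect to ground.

V_B ≈ 0.400 mV

Looking into the second stage from A: R3 + R4 = 16.21 Ω appears in parallel with R2.
R2 ‖ (R3+R4) = 7.214 Ω.
First divider: V_A = V_CC · 7.214/(17.1 + 7.214) = 1.377 mV.
Then the unloaded second divider: V_B = V_A × R4/(R3+R4) = 1.377 × 0.2906 = 0.4000 mV.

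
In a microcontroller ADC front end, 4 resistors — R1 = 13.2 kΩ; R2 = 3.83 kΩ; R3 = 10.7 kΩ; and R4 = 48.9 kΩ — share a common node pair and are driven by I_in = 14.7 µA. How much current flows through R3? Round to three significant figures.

I ≈ 3.05 µA

Total conductance ΣG = 1/13.2 + 1/3.83 + 1/10.7 + 1/48.9 = 0.4508 (units of 1/kΩ).
R3 takes the fraction G_k/ΣG = 0.09346/0.4508 = 0.2073, so I = 14.7 × 0.2073 = 3.048 µA.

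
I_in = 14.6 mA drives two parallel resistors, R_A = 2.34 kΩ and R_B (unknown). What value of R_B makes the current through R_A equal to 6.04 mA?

R_B ≈ 1.65 kΩ

The fraction through R_A equals R_B/(R_A+R_B).
With f = 0.4137, R_B = R_A · f/(1−f) = 2.34 × 0.7056 = 1.651 kΩ.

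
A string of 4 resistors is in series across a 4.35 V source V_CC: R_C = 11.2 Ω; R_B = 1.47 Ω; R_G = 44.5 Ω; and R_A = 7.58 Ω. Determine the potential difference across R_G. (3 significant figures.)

V ≈ 2.99 V

ΣR = 11.2 + 1.47 + 44.5 + 7.58 = 64.75 Ω.
Voltage divider: V = V_CC · (44.50 / 64.75) = 4.35 × 0.6873 = 2.990 V.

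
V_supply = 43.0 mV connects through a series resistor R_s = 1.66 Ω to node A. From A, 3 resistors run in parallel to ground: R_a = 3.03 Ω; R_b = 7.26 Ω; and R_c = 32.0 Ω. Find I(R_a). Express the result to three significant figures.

I ≈ 7.76 mA

Combine the parallel branches: R_p = (1/3.03 + 1/7.26 + 1/32.0)⁻¹ = 2.004 Ω.
V_A = 43.0 × 2.004/3.664 = 23.52 mV.
Branch current I = V_A/R_a = 23.52/3.03 = 7.762 mA.
(Equivalently: I_total = 11.74 mA, then current-divider fraction G_k/ΣG = 0.6614.)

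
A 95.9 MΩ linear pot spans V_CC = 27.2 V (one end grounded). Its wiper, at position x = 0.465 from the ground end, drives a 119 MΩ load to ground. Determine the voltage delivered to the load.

V_out ≈ 10.5 V

The pot divides into 51.31 MΩ above the wiper and 44.59 MΩ below.
R_L loads the lower segment: effective lower R = 32.44 MΩ.
Then V_out = V_CC · 32.44/(51.31 + 32.44) = 10.54 V.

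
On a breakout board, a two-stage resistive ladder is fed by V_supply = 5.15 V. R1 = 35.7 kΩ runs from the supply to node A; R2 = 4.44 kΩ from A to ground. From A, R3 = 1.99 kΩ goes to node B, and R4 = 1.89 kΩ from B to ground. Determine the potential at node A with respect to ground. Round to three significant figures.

V_A ≈ 0.282 V

Node A sees R2 in parallel with the series input of stage 2, R3 + R4 = 3.880 kΩ.
Effective lower resistance at A: R2 ‖ 3.880 = 2.071 kΩ.
V_A = 5.15 × 2.071/(35.7 + 2.071) = 0.2823 V.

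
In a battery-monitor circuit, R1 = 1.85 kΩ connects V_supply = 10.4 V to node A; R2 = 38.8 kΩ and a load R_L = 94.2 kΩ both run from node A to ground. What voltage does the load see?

V_out ≈ 9.74 V

R2 ‖ R_L = (38.8 × 94.2)/(38.8 + 94.2) = 27.48 kΩ.
Voltage divider with the loaded lower leg: V_out = 10.4 × 27.48/(1.85 + 27.48) = 10.4 × 0.9369 = 9.744 V.
(Unloaded it would be 9.93 V; the load pulls it down.)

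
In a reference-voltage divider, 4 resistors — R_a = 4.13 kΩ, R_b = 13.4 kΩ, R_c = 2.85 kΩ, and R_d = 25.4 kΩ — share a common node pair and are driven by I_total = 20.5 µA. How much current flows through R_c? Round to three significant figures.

I ≈ 10.2 µA

ΣG = 1/4.13 + 1/13.4 + 1/2.85 + 1/25.4 = 0.7070.
Current divider: I(R_c) = I_total · G_k/ΣG = 20.5 × (0.3509/0.7070) = 20.5 × 0.4963 = 10.17 µA.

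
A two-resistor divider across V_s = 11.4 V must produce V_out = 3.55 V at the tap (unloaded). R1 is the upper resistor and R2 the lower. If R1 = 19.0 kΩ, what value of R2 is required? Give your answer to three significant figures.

The divider ratio is R2/(R1+R2) = 3.55/11.4 = 0.3114.
So R2 = R1 · V_out/(V_s − V_out) = 19.0 × 3.55/(11.4 − 3.55) = 19.0 × 0.4522 = 8.592 kΩ.

R2 ≈ 8.59 kΩ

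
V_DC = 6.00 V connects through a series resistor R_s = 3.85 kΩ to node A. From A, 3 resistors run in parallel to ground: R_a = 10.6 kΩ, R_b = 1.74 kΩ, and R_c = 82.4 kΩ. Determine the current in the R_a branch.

I ≈ 0.156 mA

Equivalent of the parallel group: R_p = 1.468 kΩ.
V_A = 6.00 × 1.468/5.318 = 1.656 V.
Branch current I = V_A/R_a = 1.656/10.6 = 0.1563 mA.
(Check via current divider: I_total = 1.128 mA; share G_k/ΣG = 0.1385 → same result.)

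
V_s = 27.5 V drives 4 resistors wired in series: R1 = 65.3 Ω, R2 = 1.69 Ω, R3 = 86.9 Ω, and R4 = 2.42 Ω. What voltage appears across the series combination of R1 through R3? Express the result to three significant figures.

ΣR = 65.3 + 1.69 + 86.9 + 2.42 = 156.3 Ω.
R_{R1..R3} = 65.3 + 1.69 + 86.9 = 153.9 Ω.
Voltage divider: V = V_s · (153.9 / 156.3) = 27.5 × 0.9845 = 27.07 V.

V ≈ 27.1 V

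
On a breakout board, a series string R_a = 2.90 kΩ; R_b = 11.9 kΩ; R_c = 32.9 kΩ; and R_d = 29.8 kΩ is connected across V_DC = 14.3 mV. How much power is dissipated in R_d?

The common current is I = 14.3/77.50 = 0.1845 µA.
P(R_d) = I²·R_d = (0.1845)² × 29.8 = 1.015 nW.

P ≈ 1.01 nW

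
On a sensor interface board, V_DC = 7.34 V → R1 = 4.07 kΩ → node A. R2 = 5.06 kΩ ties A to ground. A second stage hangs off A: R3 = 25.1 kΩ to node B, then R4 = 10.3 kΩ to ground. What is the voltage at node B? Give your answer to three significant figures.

Looking into the second stage from A: R3 + R4 = 35.40 kΩ appears in parallel with R2.
R2 ‖ (R3+R4) = 4.427 kΩ.
V_A = 7.34 × 4.427/(4.07 + 4.427) = 3.824 V.
Then the unloaded second divider: V_B = V_A × R4/(R3+R4) = 3.824 × 0.2910 = 1.113 V.

V_B ≈ 1.11 V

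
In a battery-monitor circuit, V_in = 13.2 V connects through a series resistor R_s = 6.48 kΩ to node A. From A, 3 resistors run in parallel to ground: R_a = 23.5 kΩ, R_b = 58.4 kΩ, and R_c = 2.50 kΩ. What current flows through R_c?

Parallel bank: R_p = 1/(1/23.5 + 1/58.4 + 1/2.50) = 2.175 kΩ.
V_A = 13.2 × 2.175/8.655 = 3.318 V.
Branch current I = V_A/R_c = 3.318/2.50 = 1.327 mA.

I ≈ 1.33 mA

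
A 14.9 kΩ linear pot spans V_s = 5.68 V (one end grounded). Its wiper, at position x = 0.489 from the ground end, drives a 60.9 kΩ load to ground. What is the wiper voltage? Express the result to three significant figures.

Split the track: R_lower = x·R_p = 7.286 kΩ, R_upper = (1−x)·R_p = 7.614 kΩ.
Lower segment in parallel with the load: 7.286 ‖ 60.9 = 6.508 kΩ.
V_out = 5.68 × 6.508/(7.614 + 6.508) = 2.617 V.

V_out ≈ 2.62 V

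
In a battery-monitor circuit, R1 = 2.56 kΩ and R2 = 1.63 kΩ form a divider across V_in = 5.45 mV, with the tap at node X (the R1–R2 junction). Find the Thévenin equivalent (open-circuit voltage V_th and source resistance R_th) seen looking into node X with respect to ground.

V_th is the unloaded tap voltage: V_in · R2/(R1+R2) = 5.45 × 0.3890 = 2.120 mV.
Zeroing V_in shorts the top of R1 to ground, so R_th = R1 ‖ R2 = 0.9959 kΩ.

V_th ≈ 2.12 mV, R_th ≈ 0.996 kΩ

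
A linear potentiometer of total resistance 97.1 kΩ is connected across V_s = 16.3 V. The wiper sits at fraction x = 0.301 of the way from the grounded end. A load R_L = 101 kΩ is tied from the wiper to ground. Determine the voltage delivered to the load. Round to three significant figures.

The pot divides into 67.87 kΩ above the wiper and 29.23 kΩ below.
R_L loads the lower segment: effective lower R = 22.67 kΩ.
V_out = 16.3 × 22.67/(67.87 + 22.67) = 4.081 V.
(Unloaded: V_out = x·V_s = 4.91 V.)

V_out ≈ 4.08 V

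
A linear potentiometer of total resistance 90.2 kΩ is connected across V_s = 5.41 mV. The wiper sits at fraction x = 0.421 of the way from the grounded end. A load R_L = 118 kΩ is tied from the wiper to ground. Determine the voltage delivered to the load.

V_out ≈ 1.92 mV

Lower segment x·R_p = 37.97 kΩ; upper segment (1−x)·R_p = 52.23 kΩ.
(x·R_p) ‖ R_L = 28.73 kΩ.
Loaded-divider output: V_out = 5.41 × 0.3549 = 1.920 mV.
(Unloaded: V_out = x·V_s = 2.28 mV.)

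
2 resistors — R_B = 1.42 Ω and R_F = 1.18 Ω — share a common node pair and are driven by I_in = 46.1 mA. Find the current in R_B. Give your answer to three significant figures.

Two-branch current divider: I_k = I_in · R_other/(R_1 + R_2).
I(R_B) = 46.1 × 1.18/(1.42 + 1.18) = 46.1 × 0.4538 = 20.92 mA.

I ≈ 20.9 mA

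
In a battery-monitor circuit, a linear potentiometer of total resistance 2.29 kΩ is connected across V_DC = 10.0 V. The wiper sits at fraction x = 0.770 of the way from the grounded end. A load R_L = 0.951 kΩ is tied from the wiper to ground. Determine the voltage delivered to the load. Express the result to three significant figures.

V_out ≈ 5.40 V

Lower segment x·R_p = 1.763 kΩ; upper segment (1−x)·R_p = 0.5267 kΩ.
Lower segment in parallel with the load: 1.763 ‖ 0.951 = 0.6178 kΩ.
Then V_out = V_DC · 0.6178/(0.5267 + 0.6178) = 5.398 V.
(Unloaded: V_out = x·V_DC = 7.70 V.)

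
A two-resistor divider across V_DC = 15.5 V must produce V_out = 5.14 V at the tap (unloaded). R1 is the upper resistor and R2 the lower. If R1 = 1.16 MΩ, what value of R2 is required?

The divider ratio is R2/(R1+R2) = 5.14/15.5 = 0.3316.
Rearranging, R2 = R1·k/(1−k) = 1.16 × 0.4961 = 0.5755 MΩ.

R2 ≈ 0.576 MΩ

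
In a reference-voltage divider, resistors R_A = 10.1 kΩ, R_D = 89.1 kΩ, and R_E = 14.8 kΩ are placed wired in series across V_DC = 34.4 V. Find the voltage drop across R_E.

V ≈ 4.47 V

Total series resistance ΣR = 10.1 + 89.1 + 14.8 = 114.0 kΩ.
Voltage divider: V = V_DC · (14.80 / 114.0) = 34.4 × 0.1298 = 4.466 V.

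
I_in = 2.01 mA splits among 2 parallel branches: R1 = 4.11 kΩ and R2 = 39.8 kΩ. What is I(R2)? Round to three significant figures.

With just two branches, the current splits inversely with resistance.
I(R2) = 2.01 × 4.11/(4.11 + 39.8) = 2.01 × 0.09360 = 0.1881 mA.

I ≈ 0.188 mA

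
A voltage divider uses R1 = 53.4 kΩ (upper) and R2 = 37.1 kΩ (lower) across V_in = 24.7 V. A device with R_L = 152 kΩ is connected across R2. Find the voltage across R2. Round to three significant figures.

V_out ≈ 8.85 V

The load sits in parallel with R2, giving an effective lower resistance R2' = R2·R_L/(R2+R_L) = 29.82 kΩ.
Now apply the divider: V_out = 24.7 × 0.3583 = 8.851 V.
(Unloaded it would be 10.1 V; the load pulls it down.)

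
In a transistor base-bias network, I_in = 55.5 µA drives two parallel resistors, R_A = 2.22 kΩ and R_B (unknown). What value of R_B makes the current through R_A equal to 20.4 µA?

R_B ≈ 1.29 kΩ

In a two-way split, I_A/I_in = R_B/(R_A + R_B).
20.4/55.5 = R_B/(R_A + R_B) → R_B = R_A · (0.3676)/(1 − 0.3676) = 2.22 × 0.5812 = 1.290 kΩ.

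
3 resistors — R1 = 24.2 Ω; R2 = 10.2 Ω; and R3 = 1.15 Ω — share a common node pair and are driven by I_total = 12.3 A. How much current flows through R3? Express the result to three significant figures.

ΣG = 1/24.2 + 1/10.2 + 1/1.15 = 1.009.
Current divider: I(R3) = I_total · G_k/ΣG = 12.3 × (0.8696/1.009) = 12.3 × 0.8619 = 10.60 A.

I ≈ 10.6 A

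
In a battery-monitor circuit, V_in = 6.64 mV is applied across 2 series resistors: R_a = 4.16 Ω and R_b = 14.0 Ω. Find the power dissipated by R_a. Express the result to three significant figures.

Series current I = V_in/ΣR = 6.64/18.16 = 0.3656 mA.
P(R_a) = I²·R_a = (0.3656)² × 4.16 = 0.5562 µW.

P ≈ 0.556 µW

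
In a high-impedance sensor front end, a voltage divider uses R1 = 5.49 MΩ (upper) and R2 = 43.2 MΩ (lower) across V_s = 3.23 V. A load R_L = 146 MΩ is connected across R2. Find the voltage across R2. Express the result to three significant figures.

V_out ≈ 2.77 V

The load sits in parallel with R2, giving an effective lower resistance R2' = R2·R_L/(R2+R_L) = 33.34 MΩ.
Now apply the divider: V_out = 3.23 × 0.8586 = 2.773 V.
(Unloaded it would be 2.87 V; the load pulls it down.)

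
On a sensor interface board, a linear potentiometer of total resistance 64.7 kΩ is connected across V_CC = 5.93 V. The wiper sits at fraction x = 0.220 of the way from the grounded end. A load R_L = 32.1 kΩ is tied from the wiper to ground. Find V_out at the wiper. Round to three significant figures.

V_out ≈ 0.969 V

Split the track: R_lower = x·R_p = 14.23 kΩ, R_upper = (1−x)·R_p = 50.47 kΩ.
R_L loads the lower segment: effective lower R = 9.861 kΩ.
Loaded-divider output: V_out = 5.93 × 0.1635 = 0.9693 V.
(Unloaded: V_out = x·V_CC = 1.30 V.)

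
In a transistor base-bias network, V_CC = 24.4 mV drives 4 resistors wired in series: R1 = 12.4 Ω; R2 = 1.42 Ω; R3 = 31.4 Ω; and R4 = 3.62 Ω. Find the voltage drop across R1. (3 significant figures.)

V ≈ 6.19 mV

ΣR = 12.4 + 1.42 + 31.4 + 3.62 = 48.84 Ω.
By the voltage-divider rule, V = 24.4 × 12.40/48.84 = 6.195 mV.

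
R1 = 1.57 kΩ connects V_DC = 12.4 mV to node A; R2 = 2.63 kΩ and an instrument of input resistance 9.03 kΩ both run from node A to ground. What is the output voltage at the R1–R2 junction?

First combine the lower leg with the load: R2 ‖ R_L = 2.037 kΩ.
Now apply the divider: V_out = 12.4 × 0.5647 = 7.002 mV.
(Unloaded it would be 7.76 mV; the load pulls it down.)

V_out ≈ 7.00 mV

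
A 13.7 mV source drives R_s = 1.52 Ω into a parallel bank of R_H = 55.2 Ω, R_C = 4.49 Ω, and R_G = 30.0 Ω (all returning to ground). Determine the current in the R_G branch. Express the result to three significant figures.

Combine the parallel branches: R_p = (1/55.2 + 1/4.49 + 1/30.0)⁻¹ = 3.647 Ω.
V_A by voltage divider: V_A = 13.7 × 3.647/(1.52 + 3.647) = 9.670 mV.
I(R_G) = V_A / R_G = 9.670/30.0 = 0.3223 mA.
(Equivalently: I_total = 2.651 mA, then current-divider fraction G_k/ΣG = 0.1216.)

I ≈ 0.322 mA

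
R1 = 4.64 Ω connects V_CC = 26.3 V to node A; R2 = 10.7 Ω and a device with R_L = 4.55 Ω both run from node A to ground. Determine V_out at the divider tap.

R2 ‖ R_L = (10.7 × 4.55)/(10.7 + 4.55) = 3.192 Ω.
Voltage divider with the loaded lower leg: V_out = 26.3 × 3.192/(4.64 + 3.192) = 26.3 × 0.4076 = 10.72 V.

V_out ≈ 10.7 V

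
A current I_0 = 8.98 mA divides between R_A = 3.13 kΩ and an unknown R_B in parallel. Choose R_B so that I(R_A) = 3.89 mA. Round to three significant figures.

The fraction through R_A equals R_B/(R_A+R_B).
3.89/8.98 = R_B/(R_A + R_B) → R_B = R_A · (0.4332)/(1 − 0.4332) = 3.13 × 0.7642 = 2.392 kΩ.

R_B ≈ 2.39 kΩ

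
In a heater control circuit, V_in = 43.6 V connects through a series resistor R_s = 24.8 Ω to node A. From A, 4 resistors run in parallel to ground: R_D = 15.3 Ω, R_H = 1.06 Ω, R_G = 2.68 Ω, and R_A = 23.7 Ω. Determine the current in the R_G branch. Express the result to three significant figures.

Equivalent of the parallel group: R_p = 0.7022 Ω.
V_A = 43.6 × 0.7022/25.50 = 1.201 V.
I(R_G) = V_A / R_G = 1.201/2.68 = 0.4480 A.

I ≈ 0.448 A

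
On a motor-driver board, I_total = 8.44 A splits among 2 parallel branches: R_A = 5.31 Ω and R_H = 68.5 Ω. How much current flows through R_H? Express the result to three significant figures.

With just two branches, the current splits inversely with resistance.
So I = 8.44 × 5.31/73.81 = 0.6072 A.

I ≈ 0.607 A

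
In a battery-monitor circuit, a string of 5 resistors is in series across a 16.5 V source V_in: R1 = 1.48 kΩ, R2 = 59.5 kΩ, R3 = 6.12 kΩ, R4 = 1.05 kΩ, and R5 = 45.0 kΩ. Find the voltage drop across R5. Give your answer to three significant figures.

Total series resistance ΣR = 1.48 + 59.5 + 6.12 + 1.05 + 45.0 = 113.2 kΩ.
V = V_in · R/ΣR = 16.5 × 0.3977 = 6.562 V.

V ≈ 6.56 V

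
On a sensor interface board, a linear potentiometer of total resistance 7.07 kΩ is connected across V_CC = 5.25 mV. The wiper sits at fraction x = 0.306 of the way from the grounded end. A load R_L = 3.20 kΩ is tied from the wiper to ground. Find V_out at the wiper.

Lower segment x·R_p = 2.163 kΩ; upper segment (1−x)·R_p = 4.907 kΩ.
(x·R_p) ‖ R_L = 1.291 kΩ.
Then V_out = V_CC · 1.291/(4.907 + 1.291) = 1.093 mV.

V_out ≈ 1.09 mV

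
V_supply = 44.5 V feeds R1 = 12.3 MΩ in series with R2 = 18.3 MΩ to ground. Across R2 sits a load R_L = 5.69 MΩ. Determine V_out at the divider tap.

First combine the lower leg with the load: R2 ‖ R_L = 4.340 MΩ.
Now apply the divider: V_out = 44.5 × 0.2608 = 11.61 V.

V_out ≈ 11.6 V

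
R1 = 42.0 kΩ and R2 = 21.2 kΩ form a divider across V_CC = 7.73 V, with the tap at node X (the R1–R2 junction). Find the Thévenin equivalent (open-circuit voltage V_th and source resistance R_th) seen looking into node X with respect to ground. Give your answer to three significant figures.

V_th ≈ 2.59 V, R_th ≈ 14.1 kΩ

Open-circuit (no load on X): V_th = V_CC · R2/(R1 + R2) = 7.73 × 21.2/(42.00 + 21.2) = 2.593 V.
Zeroing V_CC shorts the top of R1 to ground, so R_th = R1 ‖ R2 = 14.09 kΩ.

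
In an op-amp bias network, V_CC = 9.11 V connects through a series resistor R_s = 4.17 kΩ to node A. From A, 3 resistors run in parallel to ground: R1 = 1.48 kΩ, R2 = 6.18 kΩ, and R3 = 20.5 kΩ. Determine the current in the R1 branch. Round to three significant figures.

Combine the parallel branches: R_p = (1/1.48 + 1/6.18 + 1/20.5)⁻¹ = 1.128 kΩ.
Node voltage V_A = V_CC · R_p/(R_s + R_p) = 9.11 × 0.2130 = 1.940 V.
Branch current I = V_A/R1 = 1.940/1.48 = 1.311 mA.
(Check via current divider: I_total = 1.719 mA; share G_k/ΣG = 0.7624 → same result.)

I ≈ 1.31 mA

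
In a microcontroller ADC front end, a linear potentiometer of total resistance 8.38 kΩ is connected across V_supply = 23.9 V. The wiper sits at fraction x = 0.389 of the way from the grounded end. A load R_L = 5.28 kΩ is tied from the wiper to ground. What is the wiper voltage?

V_out ≈ 6.75 V

Split the track: R_lower = x·R_p = 3.260 kΩ, R_upper = (1−x)·R_p = 5.120 kΩ.
(x·R_p) ‖ R_L = 2.015 kΩ.
Then V_out = V_supply · 2.015/(5.120 + 2.015) = 6.751 V.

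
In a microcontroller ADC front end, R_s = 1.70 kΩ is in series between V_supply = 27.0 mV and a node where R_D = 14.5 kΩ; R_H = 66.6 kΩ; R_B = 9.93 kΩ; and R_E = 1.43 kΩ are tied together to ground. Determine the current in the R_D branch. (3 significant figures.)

I ≈ 0.744 µA

Parallel bank: R_p = 1/(1/14.5 + 1/66.6 + 1/9.93 + 1/1.43) = 1.131 kΩ.
V_A by voltage divider: V_A = 27.0 × 1.131/(1.70 + 1.131) = 10.79 mV.
I(R_D) = V_A / R_D = 10.79/14.5 = 0.7440 µA.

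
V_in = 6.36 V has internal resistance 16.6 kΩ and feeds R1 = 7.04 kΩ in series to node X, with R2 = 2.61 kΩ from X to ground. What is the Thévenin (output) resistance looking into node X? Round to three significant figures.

R1' = 16.6 + 7.04 = 23.64 kΩ (source resistance + R1).
Looking into X with the source shorted: R_th = R1'·R2/(R1'+R2) = 23.64 × 2.61/26.25 = 2.350 kΩ.

R_th ≈ 2.35 kΩ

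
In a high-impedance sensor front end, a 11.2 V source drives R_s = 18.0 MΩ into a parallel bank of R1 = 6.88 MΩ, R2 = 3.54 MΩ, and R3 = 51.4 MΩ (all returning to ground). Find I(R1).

I ≈ 0.180 µA

Equivalent of the parallel group: R_p = 2.236 MΩ.
Node voltage V_A = V_CC · R_p/(R_s + R_p) = 11.2 × 0.1105 = 1.237 V.
Branch current I = V_A/R1 = 1.237/6.88 = 0.1799 µA.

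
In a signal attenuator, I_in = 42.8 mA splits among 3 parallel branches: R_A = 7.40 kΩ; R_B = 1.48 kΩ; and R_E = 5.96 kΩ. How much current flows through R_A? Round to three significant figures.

I ≈ 5.91 mA

Total conductance ΣG = 1/7.40 + 1/1.48 + 1/5.96 = 0.9786 (units of 1/kΩ).
By the current-divider rule, I = I_in · G_k/ΣG = 42.8 × 0.1381 = 5.910 mA.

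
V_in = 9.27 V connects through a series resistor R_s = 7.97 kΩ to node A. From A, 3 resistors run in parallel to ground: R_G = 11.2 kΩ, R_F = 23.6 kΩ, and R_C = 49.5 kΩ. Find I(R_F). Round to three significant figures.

I ≈ 0.178 mA

Equivalent of the parallel group: R_p = 6.585 kΩ.
V_A = 9.27 × 6.585/14.55 = 4.194 V.
I(R_F) = V_A / R_F = 4.194/23.6 = 0.1777 mA.
(Check via current divider: I_total = 0.6369 mA; share G_k/ΣG = 0.2790 → same result.)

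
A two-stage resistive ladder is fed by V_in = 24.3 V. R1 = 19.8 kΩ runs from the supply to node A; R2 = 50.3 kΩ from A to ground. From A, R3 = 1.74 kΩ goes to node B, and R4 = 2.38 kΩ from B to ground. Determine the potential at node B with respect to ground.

Node A sees R2 in parallel with the series input of stage 2, R3 + R4 = 4.120 kΩ.
R2 ‖ (R3+R4) = 3.808 kΩ.
So V_A = 24.3 × 0.1613 = 3.920 V.
Then the unloaded second divider: V_B = V_A × R4/(R3+R4) = 3.920 × 0.5777 = 2.264 V.

V_B ≈ 2.26 V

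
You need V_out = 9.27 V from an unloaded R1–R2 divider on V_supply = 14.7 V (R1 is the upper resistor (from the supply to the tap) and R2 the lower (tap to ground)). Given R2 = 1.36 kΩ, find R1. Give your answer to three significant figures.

R1 ≈ 0.797 kΩ

The divider ratio is R2/(R1+R2) = 9.27/14.7 = 0.6306.
R1 = R2·(1/k − 1) = 1.36 × 0.5858 = 0.7966 kΩ.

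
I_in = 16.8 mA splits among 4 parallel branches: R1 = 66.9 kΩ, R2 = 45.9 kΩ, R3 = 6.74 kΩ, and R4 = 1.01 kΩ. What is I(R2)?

I ≈ 0.311 mA

Conductances: ΣG = 1/66.9 + 1/45.9 + 1/6.74 + 1/1.01 = 1.175 (1/kΩ).
By the current-divider rule, I = I_in · G_k/ΣG = 16.8 × 0.01854 = 0.3114 mA.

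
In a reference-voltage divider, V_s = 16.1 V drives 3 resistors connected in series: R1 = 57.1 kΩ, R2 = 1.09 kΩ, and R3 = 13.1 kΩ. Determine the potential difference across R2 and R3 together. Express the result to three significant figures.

V ≈ 3.20 V

ΣR = 57.1 + 1.09 + 13.1 = 71.29 kΩ.
R_{R2..R3} = 1.09 + 13.1 = 14.19 kΩ.
Voltage divider: V = V_s · (14.19 / 71.29) = 16.1 × 0.1990 = 3.205 V.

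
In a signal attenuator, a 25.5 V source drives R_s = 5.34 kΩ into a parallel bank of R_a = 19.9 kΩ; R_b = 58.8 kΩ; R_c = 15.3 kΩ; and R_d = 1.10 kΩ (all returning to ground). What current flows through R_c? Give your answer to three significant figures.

I ≈ 0.254 mA

Combine the parallel branches: R_p = (1/19.9 + 1/58.8 + 1/15.3 + 1/1.10)⁻¹ = 0.9600 kΩ.
V_A by voltage divider: V_A = 25.5 × 0.9600/(5.34 + 0.9600) = 3.886 V.
Branch current I = V_A/R_c = 3.886/15.3 = 0.2540 mA.
(Equivalently: I_total = 4.048 mA, then current-divider fraction G_k/ΣG = 0.06274.)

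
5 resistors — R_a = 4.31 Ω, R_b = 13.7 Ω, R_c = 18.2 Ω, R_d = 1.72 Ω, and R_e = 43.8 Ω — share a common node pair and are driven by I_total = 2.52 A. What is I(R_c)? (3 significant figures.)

I ≈ 0.144 A

Conductances: ΣG = 1/4.31 + 1/13.7 + 1/18.2 + 1/1.72 + 1/43.8 = 0.9642 (1/Ω).
R_c takes the fraction G_k/ΣG = 0.05495/0.9642 = 0.05699, so I = 2.52 × 0.05699 = 0.1436 A.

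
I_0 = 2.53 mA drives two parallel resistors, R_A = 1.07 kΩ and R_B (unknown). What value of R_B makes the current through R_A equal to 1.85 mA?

R_B ≈ 2.91 kΩ

Two-branch current divider: I_A = I_0 · R_B/(R_A + R_B).
With f = 0.7312, R_B = R_A · f/(1−f) = 1.07 × 2.721 = 2.911 kΩ.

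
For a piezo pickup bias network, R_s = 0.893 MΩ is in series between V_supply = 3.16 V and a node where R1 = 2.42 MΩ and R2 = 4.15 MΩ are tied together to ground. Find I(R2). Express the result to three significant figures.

Combine the parallel branches: R_p = (1/2.42 + 1/4.15)⁻¹ = 1.529 MΩ.
V_A by voltage divider: V_A = 3.16 × 1.529/(0.893 + 1.529) = 1.995 V.
Branch current I = V_A/R2 = 1.995/4.15 = 0.4807 µA.
(Equivalently: I_total = 1.305 µA, then current-divider fraction G_k/ΣG = 0.3683.)

I ≈ 0.481 µA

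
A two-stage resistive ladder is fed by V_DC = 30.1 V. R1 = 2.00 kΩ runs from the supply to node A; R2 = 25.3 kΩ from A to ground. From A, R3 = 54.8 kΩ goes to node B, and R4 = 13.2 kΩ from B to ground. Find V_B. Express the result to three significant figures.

V_B ≈ 5.27 V

Looking into the second stage from A: R3 + R4 = 68.00 kΩ appears in parallel with R2.
Effective lower resistance at A: R2 ‖ 68.00 = 18.44 kΩ.
So V_A = 30.1 × 0.9021 = 27.15 V.
Stage 2 is unloaded, so V_B = V_A · R4/(R3+R4) = 27.15 × 13.2/68.00 = 5.271 V.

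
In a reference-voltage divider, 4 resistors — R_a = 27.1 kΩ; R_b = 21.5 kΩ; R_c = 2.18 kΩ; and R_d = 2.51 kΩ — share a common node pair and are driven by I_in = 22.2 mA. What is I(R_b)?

I ≈ 1.10 mA

ΣG = 1/27.1 + 1/21.5 + 1/2.18 + 1/2.51 = 0.9405.
By the current-divider rule, I = I_in · G_k/ΣG = 22.2 × 0.04945 = 1.098 mA.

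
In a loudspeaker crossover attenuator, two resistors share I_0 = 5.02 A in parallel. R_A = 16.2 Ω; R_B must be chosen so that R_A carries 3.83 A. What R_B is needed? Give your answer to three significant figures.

R_B ≈ 52.1 Ω

The fraction through R_A equals R_B/(R_A+R_B).
With f = 0.7629, R_B = R_A · f/(1−f) = 16.2 × 3.218 = 52.14 Ω.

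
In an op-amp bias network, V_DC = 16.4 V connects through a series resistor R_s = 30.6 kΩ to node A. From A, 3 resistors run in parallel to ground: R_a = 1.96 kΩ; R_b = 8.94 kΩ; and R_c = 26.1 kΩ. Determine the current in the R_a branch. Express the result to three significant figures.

I ≈ 0.395 mA

Combine the parallel branches: R_p = (1/1.96 + 1/8.94 + 1/26.1)⁻¹ = 1.514 kΩ.
V_A = 16.4 × 1.514/32.11 = 0.7733 V.
I(R_a) = V_A / R_a = 0.7733/1.96 = 0.3945 mA.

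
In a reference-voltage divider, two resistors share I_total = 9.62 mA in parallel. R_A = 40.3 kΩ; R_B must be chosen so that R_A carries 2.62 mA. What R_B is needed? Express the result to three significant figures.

R_B ≈ 15.1 kΩ

Two-branch current divider: I_A = I_total · R_B/(R_A + R_B).
2.62/9.62 = R_B/(R_A + R_B) → R_B = R_A · (0.2723)/(1 − 0.2723) = 40.3 × 0.3743 = 15.08 kΩ.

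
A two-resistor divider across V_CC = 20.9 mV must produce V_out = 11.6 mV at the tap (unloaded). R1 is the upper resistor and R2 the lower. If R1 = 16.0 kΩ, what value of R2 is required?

R2 ≈ 20.0 kΩ

Required fraction k = V_out/V_CC = 0.5550.
R2 = R1 · 0.5550/(1 − 0.5550) = 19.96 kΩ.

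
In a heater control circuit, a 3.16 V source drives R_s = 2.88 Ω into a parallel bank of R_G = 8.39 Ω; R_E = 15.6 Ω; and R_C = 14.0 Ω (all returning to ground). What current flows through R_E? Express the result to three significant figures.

Equivalent of the parallel group: R_p = 3.926 Ω.
Node voltage V_A = V_s · R_p/(R_s + R_p) = 3.16 × 0.5768 = 1.823 V.
Branch current I = V_A/R_E = 1.823/15.6 = 0.1168 A.

I ≈ 0.117 A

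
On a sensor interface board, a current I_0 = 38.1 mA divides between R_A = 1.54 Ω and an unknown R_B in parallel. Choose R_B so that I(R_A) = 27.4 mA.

R_B ≈ 3.94 Ω

In a two-way split, I_A/I_0 = R_B/(R_A + R_B).
With f = 0.7192, R_B = R_A · f/(1−f) = 1.54 × 2.561 = 3.944 Ω.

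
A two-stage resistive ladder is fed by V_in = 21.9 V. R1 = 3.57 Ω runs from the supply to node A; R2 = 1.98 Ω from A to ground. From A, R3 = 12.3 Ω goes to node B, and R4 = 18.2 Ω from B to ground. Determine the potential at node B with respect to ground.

V_B ≈ 4.48 V

Node A sees R2 in parallel with the series input of stage 2, R3 + R4 = 30.50 Ω.
Effective lower resistance at A: R2 ‖ 30.50 = 1.859 Ω.
First divider: V_A = V_in · 1.859/(3.57 + 1.859) = 7.500 V.
Then the unloaded second divider: V_B = V_A × R4/(R3+R4) = 7.500 × 0.5967 = 4.475 V.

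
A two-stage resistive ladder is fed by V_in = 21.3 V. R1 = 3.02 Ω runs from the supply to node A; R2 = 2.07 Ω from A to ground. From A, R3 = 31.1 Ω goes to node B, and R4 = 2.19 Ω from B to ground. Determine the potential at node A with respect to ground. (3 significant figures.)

Looking into the second stage from A: R3 + R4 = 33.29 Ω appears in parallel with R2.
Effective lower resistance at A: R2 ‖ 33.29 = 1.949 Ω.
So V_A = 21.3 × 0.3922 = 8.354 V.

V_A ≈ 8.35 V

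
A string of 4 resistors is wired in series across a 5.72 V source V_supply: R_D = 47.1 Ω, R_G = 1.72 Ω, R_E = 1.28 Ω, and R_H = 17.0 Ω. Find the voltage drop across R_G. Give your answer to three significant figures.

V ≈ 0.147 V

Total series resistance ΣR = 47.1 + 1.72 + 1.28 + 17.0 = 67.10 Ω.
By the voltage-divider rule, V = 5.72 × 1.720/67.10 = 0.1466 V.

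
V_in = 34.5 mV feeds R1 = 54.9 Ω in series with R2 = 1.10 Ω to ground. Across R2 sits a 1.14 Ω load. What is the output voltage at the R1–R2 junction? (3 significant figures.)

V_out ≈ 0.348 mV

R2 ‖ R_L = (1.10 × 1.14)/(1.10 + 1.14) = 0.5598 Ω.
Voltage divider with the loaded lower leg: V_out = 34.5 × 0.5598/(54.9 + 0.5598) = 34.5 × 0.01009 = 0.3482 mV.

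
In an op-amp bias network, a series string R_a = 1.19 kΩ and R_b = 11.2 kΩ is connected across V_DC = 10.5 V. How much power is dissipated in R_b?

Series current I = V_DC/ΣR = 10.5/12.39 = 0.8475 mA.
V(R_b) = I·R = 9.492 V; P = V·I = 9.492 × 0.8475 = 8.044 mW.

P ≈ 8.04 mW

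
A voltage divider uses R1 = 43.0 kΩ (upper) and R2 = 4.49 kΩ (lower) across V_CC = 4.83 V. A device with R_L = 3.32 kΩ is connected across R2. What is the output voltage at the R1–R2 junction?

V_out ≈ 0.205 V

First combine the lower leg with the load: R2 ‖ R_L = 1.909 kΩ.
Now apply the divider: V_out = 4.83 × 0.04250 = 0.2053 V.
(Unloaded it would be 0.457 V; the load pulls it down.)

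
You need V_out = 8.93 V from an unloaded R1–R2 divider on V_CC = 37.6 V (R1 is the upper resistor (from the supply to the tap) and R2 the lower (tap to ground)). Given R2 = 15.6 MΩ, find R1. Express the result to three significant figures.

R1 ≈ 50.1 MΩ

The divider ratio is R2/(R1+R2) = 8.93/37.6 = 0.2375.
R1 = R2·(1/k − 1) = 15.6 × 3.211 = 50.08 MΩ.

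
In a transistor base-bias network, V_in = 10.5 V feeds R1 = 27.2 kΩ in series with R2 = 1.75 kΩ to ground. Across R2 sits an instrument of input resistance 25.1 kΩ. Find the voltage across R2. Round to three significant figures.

The load sits in parallel with R2, giving an effective lower resistance R2' = R2·R_L/(R2+R_L) = 1.636 kΩ.
Now apply the divider: V_out = 10.5 × 0.05673 = 0.5957 V.
(Unloaded it would be 0.635 V; the load pulls it down.)

V_out ≈ 0.596 V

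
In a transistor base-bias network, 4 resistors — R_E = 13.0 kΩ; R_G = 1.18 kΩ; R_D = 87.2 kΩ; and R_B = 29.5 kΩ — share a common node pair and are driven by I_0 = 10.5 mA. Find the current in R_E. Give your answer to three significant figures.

Conductances: ΣG = 1/13.0 + 1/1.18 + 1/87.2 + 1/29.5 = 0.9697 (1/kΩ).
R_E takes the fraction G_k/ΣG = 0.07692/0.9697 = 0.07932, so I = 10.5 × 0.07932 = 0.8329 mA.

I ≈ 0.833 mA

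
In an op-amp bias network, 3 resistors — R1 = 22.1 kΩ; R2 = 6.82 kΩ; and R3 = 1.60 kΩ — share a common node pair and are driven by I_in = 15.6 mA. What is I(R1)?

Conductances: ΣG = 1/22.1 + 1/6.82 + 1/1.60 = 0.8169 (1/kΩ).
By the current-divider rule, I = I_in · G_k/ΣG = 15.6 × 0.05539 = 0.8641 mA.

I ≈ 0.864 mA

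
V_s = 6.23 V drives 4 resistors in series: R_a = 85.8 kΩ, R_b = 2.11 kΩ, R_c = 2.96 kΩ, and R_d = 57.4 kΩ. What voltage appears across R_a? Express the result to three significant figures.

V ≈ 3.61 V

ΣR = 85.8 + 2.11 + 2.96 + 57.4 = 148.3 kΩ.
By the voltage-divider rule, V = 6.23 × 85.80/148.3 = 3.605 V.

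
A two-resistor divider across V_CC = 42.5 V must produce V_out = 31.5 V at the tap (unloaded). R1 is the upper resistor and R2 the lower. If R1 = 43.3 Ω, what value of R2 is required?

R2 ≈ 124 Ω

The divider ratio is R2/(R1+R2) = 31.5/42.5 = 0.7412.
Rearranging, R2 = R1·k/(1−k) = 43.3 × 2.864 = 124.0 Ω.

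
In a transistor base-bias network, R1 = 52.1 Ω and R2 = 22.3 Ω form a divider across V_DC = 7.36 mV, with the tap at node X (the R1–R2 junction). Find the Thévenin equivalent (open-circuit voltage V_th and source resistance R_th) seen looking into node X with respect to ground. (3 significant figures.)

V_th is the unloaded tap voltage: V_DC · R2/(R1+R2) = 7.36 × 0.2997 = 2.206 mV.
Looking into X with the source shorted: R_th = R1·R2/(R1+R2) = 52.10 × 22.3/74.40 = 15.62 Ω.

V_th ≈ 2.21 mV, R_th ≈ 15.6 Ω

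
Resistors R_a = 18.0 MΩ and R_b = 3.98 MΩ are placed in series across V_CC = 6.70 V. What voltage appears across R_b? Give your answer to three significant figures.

V ≈ 1.21 V

Total series resistance ΣR = 18.0 + 3.98 = 21.98 MΩ.
By the voltage-divider rule, V = 6.70 × 3.980/21.98 = 1.213 V.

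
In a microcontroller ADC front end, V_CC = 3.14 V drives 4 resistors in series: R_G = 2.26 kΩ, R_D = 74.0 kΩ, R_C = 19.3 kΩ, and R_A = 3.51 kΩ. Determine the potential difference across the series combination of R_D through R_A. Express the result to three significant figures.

Series total: ΣR = 2.26 + 74.0 + 19.3 + 3.51 = 99.07 kΩ.
R_{R_D..R_A} = 74.0 + 19.3 + 3.51 = 96.81 kΩ.
V = V_CC · R/ΣR = 3.14 × 0.9772 = 3.068 V.

V ≈ 3.07 V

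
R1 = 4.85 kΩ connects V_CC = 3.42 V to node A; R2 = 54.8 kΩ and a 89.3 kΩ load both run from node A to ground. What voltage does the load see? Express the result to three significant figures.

V_out ≈ 2.99 V

R2 ‖ R_L = (54.8 × 89.3)/(54.8 + 89.3) = 33.96 kΩ.
Now apply the divider: V_out = 3.42 × 0.8750 = 2.993 V.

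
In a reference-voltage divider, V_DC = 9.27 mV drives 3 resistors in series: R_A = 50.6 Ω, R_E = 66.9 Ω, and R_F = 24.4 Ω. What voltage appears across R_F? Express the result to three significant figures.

Series total: ΣR = 50.6 + 66.9 + 24.4 = 141.9 Ω.
V = V_DC · R/ΣR = 9.27 × 0.1720 = 1.594 mV.

V ≈ 1.59 mV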